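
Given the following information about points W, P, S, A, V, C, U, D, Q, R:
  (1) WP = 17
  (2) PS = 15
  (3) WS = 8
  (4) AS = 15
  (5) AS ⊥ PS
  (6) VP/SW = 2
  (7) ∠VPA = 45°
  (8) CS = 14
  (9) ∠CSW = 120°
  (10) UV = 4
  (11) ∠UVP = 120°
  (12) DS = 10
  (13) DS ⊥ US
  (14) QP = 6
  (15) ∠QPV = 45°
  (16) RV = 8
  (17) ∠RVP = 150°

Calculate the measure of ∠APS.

Step 1: By the law of cosines on triangle PSA: PA² = 15² + 15² − 2·15·15·cos(90°) = 450, so PA = 15·√2.
Step 2: By the inverse law of cosines on triangle APS: cos(∠APS) = ((15·√2)² + 15² − 15²) / (2·15·√2·15) = 450/636.4 = 0.7071, so ∠APS = 45°.

Therefore, the measure of angle ∠APS = 45°.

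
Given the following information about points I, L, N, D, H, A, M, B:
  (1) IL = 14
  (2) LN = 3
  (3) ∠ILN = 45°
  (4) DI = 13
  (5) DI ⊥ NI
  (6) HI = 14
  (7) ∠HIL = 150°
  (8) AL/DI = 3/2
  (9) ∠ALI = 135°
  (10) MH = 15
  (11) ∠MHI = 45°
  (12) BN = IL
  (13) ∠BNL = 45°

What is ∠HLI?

Step 1: By the law of cosines on triangle LIH: LH² = 14² + 14² − 2·14·14·cos(150°) = 731.48, so LH ≈ 27.05.
Step 2: By the inverse law of cosines on triangle HLI: cos(∠HLI) = (27.05² + 14² − 14²) / (2·27.05·14) = 731.48/757.29 = 0.9659, so ∠HLI = 15°.

Therefore, the measure of angle ∠HLI = 15°.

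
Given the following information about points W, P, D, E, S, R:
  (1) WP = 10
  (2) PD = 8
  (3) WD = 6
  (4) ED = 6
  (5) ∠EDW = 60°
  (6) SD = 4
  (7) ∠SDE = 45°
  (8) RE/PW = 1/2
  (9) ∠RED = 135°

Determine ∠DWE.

Step 1: By the law of cosines on triangle WDE: WE² = 6² + 6² − 2·6·6·cos(60°) = 36, so WE = 6.
Step 2: By the inverse law of cosines on triangle DWE: cos(∠DWE) = (6² + 6² − 6²) / (2·6·6) = 36/72 = 0.5, so ∠DWE = 60°.

Therefore, the measure of angle ∠DWE = 60°.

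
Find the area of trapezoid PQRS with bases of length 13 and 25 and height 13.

Area = (13 + 25) * 13 / 2 = 494 / 2 = 247

247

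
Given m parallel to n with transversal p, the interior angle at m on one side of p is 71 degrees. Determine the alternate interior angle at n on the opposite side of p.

Alternate interior angles formed by parallel lines and a transversal are equal.
The given angle is 71 degrees.
The alternate interior angle = 71 degrees.

71 degrees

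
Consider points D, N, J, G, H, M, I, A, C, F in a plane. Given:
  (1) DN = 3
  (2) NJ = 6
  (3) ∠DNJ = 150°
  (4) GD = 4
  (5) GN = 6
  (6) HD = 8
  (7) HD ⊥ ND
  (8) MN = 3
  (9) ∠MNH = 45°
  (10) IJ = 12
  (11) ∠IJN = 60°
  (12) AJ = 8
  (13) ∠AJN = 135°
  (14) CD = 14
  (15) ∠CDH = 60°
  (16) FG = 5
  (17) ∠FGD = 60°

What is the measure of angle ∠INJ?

Step 1: By the law of cosines on triangle NJI: NI² = 6² + 12² − 2·6·12·cos(60°) = 108, so NI = 6·√3.
Step 2: By the inverse law of cosines on triangle INJ: cos(∠INJ) = ((6·√3)² + 6² − 12²) / (2·6·√3·6) = 0/124.71 = 0, so ∠INJ = 90°.

Therefore, the measure of angle ∠INJ = 90°.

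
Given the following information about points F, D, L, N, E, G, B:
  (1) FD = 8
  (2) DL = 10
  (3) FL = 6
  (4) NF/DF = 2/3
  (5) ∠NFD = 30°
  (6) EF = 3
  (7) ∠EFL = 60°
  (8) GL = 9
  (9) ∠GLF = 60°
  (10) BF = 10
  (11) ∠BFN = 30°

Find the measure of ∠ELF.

Step 1: By the law of cosines on triangle LFE: LE² = 6² + 3² − 2·6·3·cos(60°) = 27, so LE = 3·√3.
Step 2: By the inverse law of cosines on triangle ELF: cos(∠ELF) = ((3·√3)² + 6² − 3²) / (2·3·√3·6) = 54/62.35 = 0.866, so ∠ELF = 30°.

Therefore, the measure of angle ∠ELF = 30°.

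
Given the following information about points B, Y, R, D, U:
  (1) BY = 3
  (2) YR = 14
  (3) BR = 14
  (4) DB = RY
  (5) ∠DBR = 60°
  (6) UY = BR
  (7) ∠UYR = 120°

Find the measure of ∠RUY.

From the given relations: UY = BR = 14.
Step 1: By the law of cosines on triangle UYR: UR² = 14² + 14² − 2·14·14·cos(120°) = 588, so UR = 14·√3.
Step 2: By the inverse law of cosines on triangle RUY: cos(∠RUY) = ((14·√3)² + 14² − 14²) / (2·14·√3·14) = 588/678.96 = 0.866, so ∠RUY = 30°.

Therefore, the measure of angle ∠RUY = 30°.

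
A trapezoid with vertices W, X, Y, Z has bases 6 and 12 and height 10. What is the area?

A trapezoid's area equals the midsegment times the height.
The midsegment is (6 + 12) / 2 = 9.
Area = 9 * 10 = 90.

90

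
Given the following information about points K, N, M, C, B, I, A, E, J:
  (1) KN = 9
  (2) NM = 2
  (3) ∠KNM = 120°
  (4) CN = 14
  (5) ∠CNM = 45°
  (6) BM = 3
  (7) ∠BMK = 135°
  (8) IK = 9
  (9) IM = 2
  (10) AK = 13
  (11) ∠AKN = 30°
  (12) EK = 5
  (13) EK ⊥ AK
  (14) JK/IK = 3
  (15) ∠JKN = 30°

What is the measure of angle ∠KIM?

Step 1: By the law of cosines on triangle KNM: KM² = 9² + 2² − 2·9·2·cos(120°) = 103, so KM = √103.
Step 2: By the inverse law of cosines on triangle KIM: cos(∠KIM) = (9² + 2² − √103²) / (2·9·2) = -18/36 = -0.5, so ∠KIM = 120°.

Therefore, the measure of angle ∠KIM = 120°.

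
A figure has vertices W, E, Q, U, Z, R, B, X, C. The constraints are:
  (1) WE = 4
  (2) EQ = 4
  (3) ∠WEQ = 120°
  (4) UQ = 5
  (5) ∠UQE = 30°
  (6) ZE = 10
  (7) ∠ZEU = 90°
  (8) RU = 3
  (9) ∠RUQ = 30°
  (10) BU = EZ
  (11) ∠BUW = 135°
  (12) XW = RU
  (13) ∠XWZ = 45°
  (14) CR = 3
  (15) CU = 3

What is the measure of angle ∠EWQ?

Step 1: By the law of cosines on triangle WEQ: WQ² = 4² + 4² − 2·4·4·cos(120°) = 48, so WQ = 4·√3.
Step 2: By the inverse law of cosines on triangle EWQ: cos(∠EWQ) = (4² + (4·√3)² − 4²) / (2·4·4·√3) = 48/55.43 = 0.866, so ∠EWQ = 30°.

Therefore, the measure of angle ∠EWQ = 30°.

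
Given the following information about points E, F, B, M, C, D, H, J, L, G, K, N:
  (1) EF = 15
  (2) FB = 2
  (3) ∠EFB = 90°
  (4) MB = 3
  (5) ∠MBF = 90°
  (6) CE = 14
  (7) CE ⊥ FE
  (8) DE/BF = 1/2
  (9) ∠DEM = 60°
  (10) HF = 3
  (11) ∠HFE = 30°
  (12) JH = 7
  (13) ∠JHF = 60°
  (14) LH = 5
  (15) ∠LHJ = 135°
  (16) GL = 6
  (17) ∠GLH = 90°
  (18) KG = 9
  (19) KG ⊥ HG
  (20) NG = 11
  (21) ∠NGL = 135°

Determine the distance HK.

Step 1: By the law of cosines on triangle GLH: GH² = 6² + 5² − 2·6·5·cos(90°) = 61, so GH = √61.
Step 2: By the law of cosines on triangle HGK: HK² = √61² + 9² − 2·√61·9·cos(90°) = 142, so HK = √142.

Therefore, the length of HK = √142.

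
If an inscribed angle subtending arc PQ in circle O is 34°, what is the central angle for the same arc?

The inscribed angle theorem states that a central angle is always twice any inscribed angle that subtends the same arc.
Since the inscribed angle is 34°, the central angle = 2 × 34° = 68°.

68°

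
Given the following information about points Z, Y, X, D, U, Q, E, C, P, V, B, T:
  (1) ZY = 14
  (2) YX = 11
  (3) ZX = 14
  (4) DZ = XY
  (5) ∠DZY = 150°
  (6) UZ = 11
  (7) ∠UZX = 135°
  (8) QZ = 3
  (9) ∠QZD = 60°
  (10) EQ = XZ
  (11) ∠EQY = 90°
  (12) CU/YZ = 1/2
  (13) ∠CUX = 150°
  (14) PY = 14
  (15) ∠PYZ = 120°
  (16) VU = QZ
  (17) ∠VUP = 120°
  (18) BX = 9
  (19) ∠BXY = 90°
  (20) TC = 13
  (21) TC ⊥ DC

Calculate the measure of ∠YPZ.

Step 1: By the law of cosines on triangle PYZ: PZ² = 14² + 14² − 2·14·14·cos(120°) = 588, so PZ = 14·√3.
Step 2: By the inverse law of cosines on triangle YPZ: cos(∠YPZ) = (14² + (14·√3)² − 14²) / (2·14·14·√3) = 588/678.96 = 0.866, so ∠YPZ = 30°.

Therefore, the measure of angle ∠YPZ = 30°.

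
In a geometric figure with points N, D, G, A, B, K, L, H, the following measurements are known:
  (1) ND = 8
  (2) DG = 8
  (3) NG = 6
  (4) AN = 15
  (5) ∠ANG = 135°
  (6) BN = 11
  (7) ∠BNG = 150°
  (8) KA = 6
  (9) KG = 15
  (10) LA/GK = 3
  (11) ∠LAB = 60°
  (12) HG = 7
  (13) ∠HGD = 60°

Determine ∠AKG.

Step 1: By the law of cosines on triangle ANG: AG² = 15² + 6² − 2·15·6·cos(135°) = 388.28, so AG ≈ 19.7.
Step 2: By the inverse law of cosines on triangle AKG: cos(∠AKG) = (6² + 15² − 19.7²) / (2·6·15) = -127.28/180 = -0.7071, so ∠AKG = 135°.

Therefore, the measure of angle ∠AKG = 135°.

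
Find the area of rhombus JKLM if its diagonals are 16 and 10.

Area of a rhombus = (d1 * d2) / 2
Area = (16 * 10) / 2
Area = 160 / 2
Area = 80

80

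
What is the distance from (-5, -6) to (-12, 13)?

d = sqrt((-7)^2 + (19)^2) = sqrt(410)

sqrt(410)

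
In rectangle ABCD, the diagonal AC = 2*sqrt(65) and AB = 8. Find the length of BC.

The diagonal of a rectangle forms a right triangle with the two sides.
Rearranging the Pythagorean theorem: missing side = sqrt(d^2 - known^2).
= sqrt(260 - 64) = sqrt(196) = 14.

14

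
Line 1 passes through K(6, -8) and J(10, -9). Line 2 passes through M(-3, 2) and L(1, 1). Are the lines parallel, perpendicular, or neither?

Slope of line 1: m1 = (-9 - -8)/(10 - 6) = -1/4 = -1/4
Slope of line 2: m2 = (1 - 2)/(1 - -3) = -1/4 = -1/4
m1 = m2, so the lines are parallel.

Parallel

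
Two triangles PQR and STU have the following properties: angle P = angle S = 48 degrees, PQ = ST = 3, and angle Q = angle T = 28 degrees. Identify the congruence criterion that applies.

Consider the given information: angle P = angle S = 48 degrees, PQ = ST = 3, and angle Q = angle T = 28 degrees
This is not AAS or HL: AAS requires two angles and a non-included side. HL only applies to right triangles with matching hypotenuse and leg.
The correct criterion is ASA. Two pairs of corresponding angles and the included side are equal (Angle-Side-Angle).

ASA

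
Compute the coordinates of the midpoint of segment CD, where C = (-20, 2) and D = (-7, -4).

The midpoint is the point halfway along the segment.
Move half the horizontal distance: -20 + (-7 - -20)/2 = -20 + 13/2 = -27/2
Move half the vertical distance: 2 + (-4 - 2)/2 = 2 + -6/2 = -1
Midpoint = (-27/2, -1)

(-27/2, -1)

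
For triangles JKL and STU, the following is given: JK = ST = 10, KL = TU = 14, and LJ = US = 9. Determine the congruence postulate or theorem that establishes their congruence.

The given information provides:
JK = ST = 10, KL = TU = 14, and LJ = US = 9
This matches the SSS congruence theorem.
All three pairs of corresponding sides are equal (Side-Side-Side).

SSS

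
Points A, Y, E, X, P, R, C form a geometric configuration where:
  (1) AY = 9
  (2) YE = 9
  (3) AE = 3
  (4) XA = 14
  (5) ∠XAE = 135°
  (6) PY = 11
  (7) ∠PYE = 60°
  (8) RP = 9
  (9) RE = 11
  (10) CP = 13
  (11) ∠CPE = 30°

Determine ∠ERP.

Step 1: By the law of cosines on triangle EYP: EP² = 9² + 11² − 2·9·11·cos(60°) = 103, so EP = √103.
Step 2: By the inverse law of cosines on triangle ERP: cos(∠ERP) = (11² + 9² − √103²) / (2·11·9) = 99/198 = 0.5, so ∠ERP = 60°.

Therefore, the measure of angle ∠ERP = 60°.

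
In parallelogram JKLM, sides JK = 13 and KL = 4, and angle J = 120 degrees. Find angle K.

Opposite sides of a parallelogram are parallel, so consecutive angles form co-interior angles on a transversal.
Co-interior angles sum to 180°, giving angle K = 180 - 120 = 60 degrees.

60 degrees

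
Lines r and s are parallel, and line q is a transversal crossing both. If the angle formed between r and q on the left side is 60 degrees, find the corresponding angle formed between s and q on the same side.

Corresponding angles formed by parallel lines and a transversal are equal.
The given angle is 60 degrees.
The corresponding angle = 60 degrees.

60 degrees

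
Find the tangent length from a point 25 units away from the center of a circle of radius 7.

The tangent, radius, and line from the external point to the center form a right triangle.
The right angle is where the tangent meets the radius.
By the Pythagorean theorem: tangent² + 7² = 25²
tangent² = 625 - 49 = 576
tangent = 24

24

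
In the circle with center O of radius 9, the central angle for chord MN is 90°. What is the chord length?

Drop a perpendicular from the center to the chord, bisecting both the chord and the central angle.
Each half-chord = r sin(θ/2) = 9 sin(45°).
The full chord = 2 × 9 × sin(45°) = 9*sqrt(2).

9*sqrt(2)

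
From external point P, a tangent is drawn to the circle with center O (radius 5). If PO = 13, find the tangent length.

The tangent, radius, and line from the external point to the center form a right triangle.
The right angle is where the tangent meets the radius.
By the Pythagorean theorem: tangent² + 5² = 13²
tangent² = 169 - 25 = 144
tangent = 12

12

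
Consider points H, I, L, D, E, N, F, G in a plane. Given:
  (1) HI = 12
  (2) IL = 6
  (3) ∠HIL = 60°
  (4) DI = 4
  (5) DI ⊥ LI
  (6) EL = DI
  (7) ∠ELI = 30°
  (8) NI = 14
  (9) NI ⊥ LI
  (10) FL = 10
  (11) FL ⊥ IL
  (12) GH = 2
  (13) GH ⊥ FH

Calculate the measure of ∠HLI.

Step 1: By the law of cosines on triangle LIH: LH² = 6² + 12² − 2·6·12·cos(60°) = 108, so LH = 6·√3.
Step 2: By the inverse law of cosines on triangle HLI: cos(∠HLI) = ((6·√3)² + 6² − 12²) / (2·6·√3·6) = 0/124.71 = 0, so ∠HLI = 90°.

Therefore, the measure of angle ∠HLI = 90°.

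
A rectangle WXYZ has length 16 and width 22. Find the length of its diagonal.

Using the Pythagorean theorem:
d² = 16² + 22² = 256 + 484 = 740
d = sqrt(740) = 2*sqrt(185)

2*sqrt(185)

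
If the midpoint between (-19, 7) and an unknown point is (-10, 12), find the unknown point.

Using the midpoint formula: M = ((x1 + x2)/2, (y1 + y2)/2)
We know M = (-10, 12) and D = (-19, 7)
For x: -10 = (-19 + x2)/2, so x2 = 2*-10 - -19 = -1
For y: 12 = (7 + y2)/2, so y2 = 2*12 - 7 = 17
C = (-1, 17)

(-1, 17)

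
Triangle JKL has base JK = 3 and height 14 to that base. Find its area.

A triangle's area is half the area of a rectangle with the same base and height.
Area = (1/2) * 3 * 14 = 21.

21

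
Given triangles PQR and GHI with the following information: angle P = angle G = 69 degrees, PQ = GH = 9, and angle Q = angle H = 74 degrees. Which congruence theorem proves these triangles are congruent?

The given information matches ASA: Two pairs of corresponding angles and the included side are equal (Angle-Side-Angle).

ASA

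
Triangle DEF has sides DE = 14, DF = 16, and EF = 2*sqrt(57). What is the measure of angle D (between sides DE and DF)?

When all three sides of a triangle are known, the law of cosines can be rearranged to find any angle.
cos(C) = (a² + b² - c²) / (2ab) gives cos(D) = 1/2.
Taking the inverse cosine: D = 60°.

60°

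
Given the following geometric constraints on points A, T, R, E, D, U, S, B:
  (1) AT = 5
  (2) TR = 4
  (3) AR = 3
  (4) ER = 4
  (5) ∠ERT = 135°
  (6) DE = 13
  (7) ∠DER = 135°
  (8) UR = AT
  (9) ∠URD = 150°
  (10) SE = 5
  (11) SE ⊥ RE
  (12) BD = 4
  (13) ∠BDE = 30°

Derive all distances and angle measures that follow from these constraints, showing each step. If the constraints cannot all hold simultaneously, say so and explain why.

The constraints are consistent.

From the given relations:
  UR = AT = 5

Step 1: From TR = 4, RE = 4, and ∠TRE = 135°, by the law of cosines:
  TE² = TR² + RE² - 2·TR·RE·cos(135°) = 16 + 16 + 22.63 = 54.63
  TE ≈ 7.39

Step 2: From RE = 4, ED = 13, and ∠RED = 135°, by the law of cosines:
  RD² = RE² + ED² - 2·RE·ED·cos(135°) = 16 + 169 + 73.54 = 258.5
  RD ≈ 16.08

Step 3: From RE = 4, ES = 5, and ∠RES = 90°, by the law of cosines:
  RS² = RE² + ES² - 2·RE·ES·cos(90°) = 16 + 25 - 0 = 41
  RS = √41

Step 4: From ED = 13, DB = 4, and ∠EDB = 30°, by the law of cosines:
  EB² = ED² + DB² - 2·ED·DB·cos(30°) = 169 + 16 - 90.07 = 94.93
  EB ≈ 9.74

Step 5: From AR = 3, AT = 5, RT = 4, by the inverse law of cosines:
  cos(∠RAT) = (AR² + AT² - RT²) / (2·AR·AT)
  ∠RAT = 53.13°

Step 6: From TA = 5, TR = 4, AR = 3, by the inverse law of cosines:
  cos(∠ATR) = (TA² + TR² - AR²) / (2·TA·TR)
  ∠ATR = 36.87°

Step 7: From RA = 3, RT = 4, AT = 5, by the inverse law of cosines:
  cos(∠ART) = (RA² + RT² - AT²) / (2·RA·RT)
  ∠ART = 90°

Step 8: From DR = 16.08, RU = 5, and ∠DRU = 150°, by the law of cosines:
  DU² = DR² + RU² - 2·DR·RU·cos(150°) = 258.5 + 25 + 139.2 = 422.8
  DU ≈ 20.56

Step 9: From TE = 7.39, TR = 4, ER = 4, by the inverse law of cosines:
  cos(∠ETR) = (TE² + TR² - ER²) / (2·TE·TR)
  ∠ETR = 22.5°

Step 10: From RD = 16.08, RE = 4, DE = 13, by the inverse law of cosines:
  cos(∠DRE) = (RD² + RE² - DE²) / (2·RD·RE)
  ∠DRE = 34.87°

Step 11: From RE = 4, RS = √41, ES = 5, by the inverse law of cosines:
  cos(∠ERS) = (RE² + RS² - ES²) / (2·RE·RS)
  ∠ERS = 51.34°

Step 12: From EB = 9.74, ED = 13, BD = 4, by the inverse law of cosines:
  cos(∠BED) = (EB² + ED² - BD²) / (2·EB·ED)
  ∠BED = 11.85°

Step 13: From ER = 4, ET = 7.39, RT = 4, by the inverse law of cosines:
  cos(∠RET) = (ER² + ET² - RT²) / (2·ER·ET)
  ∠RET = 22.5°

Step 14: From DE = 13, DR = 16.08, ER = 4, by the inverse law of cosines:
  cos(∠EDR) = (DE² + DR² - ER²) / (2·DE·DR)
  ∠EDR = 10.13°

Step 15: From SE = 5, SR = √41, ER = 4, by the inverse law of cosines:
  cos(∠ESR) = (SE² + SR² - ER²) / (2·SE·SR)
  ∠ESR = 38.66°

Step 16: From BD = 4, BE = 9.74, DE = 13, by the inverse law of cosines:
  cos(∠DBE) = (BD² + BE² - DE²) / (2·BD·BE)
  ∠DBE = 138.15°

Step 17: From DR = 16.08, DU = 20.56, RU = 5, by the inverse law of cosines:
  cos(∠RDU) = (DR² + DU² - RU²) / (2·DR·DU)
  ∠RDU = 6.98°

Step 18: From UD = 20.56, UR = 5, DR = 16.08, by the inverse law of cosines:
  cos(∠DUR) = (UD² + UR² - DR²) / (2·UD·UR)
  ∠DUR = 23.02°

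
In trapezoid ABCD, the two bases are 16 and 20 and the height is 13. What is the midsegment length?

The midsegment of a trapezoid = (base1 + base2) / 2
midsegment = (16 + 20) / 2
midsegment = 36 / 2
midsegment = 18

18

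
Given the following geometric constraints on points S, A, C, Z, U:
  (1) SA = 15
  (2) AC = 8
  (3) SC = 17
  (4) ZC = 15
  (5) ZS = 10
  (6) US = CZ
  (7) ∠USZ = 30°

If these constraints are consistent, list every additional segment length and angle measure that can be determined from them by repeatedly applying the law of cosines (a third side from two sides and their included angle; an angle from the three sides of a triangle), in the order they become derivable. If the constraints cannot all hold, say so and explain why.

The constraints are consistent. Derivable facts, in order:
After 1 step:
- ZU ≈ 8.07
- ∠ACS = 61.93°
- ∠ASC = 28.07°
- ∠CAS = 90°
- ∠CSZ = 61.16°
- ∠CZS = 83.11°
- ∠SCZ = 35.73°
After 2 steps:
- ∠SUZ = 38.26°
- ∠SZU = 111.74°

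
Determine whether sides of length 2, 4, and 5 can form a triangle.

Yes.
The triangle inequality requires that the sum of any two sides exceeds the third.
Here 2 + 4 = 6 > 5, so the condition is met.

Yes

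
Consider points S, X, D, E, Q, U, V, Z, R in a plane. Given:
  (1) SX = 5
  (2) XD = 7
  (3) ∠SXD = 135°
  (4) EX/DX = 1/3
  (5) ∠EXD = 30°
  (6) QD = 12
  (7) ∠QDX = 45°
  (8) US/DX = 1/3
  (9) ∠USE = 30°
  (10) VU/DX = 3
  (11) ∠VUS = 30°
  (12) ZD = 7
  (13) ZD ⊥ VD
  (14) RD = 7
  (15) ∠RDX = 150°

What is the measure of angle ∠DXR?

Step 1: By the law of cosines on triangle XDR: XR² = 7² + 7² − 2·7·7·cos(150°) = 182.87, so XR ≈ 13.52.
Step 2: By the inverse law of cosines on triangle DXR: cos(∠DXR) = (7² + 13.52² − 7²) / (2·7·13.52) = 182.87/189.32 = 0.9659, so ∠DXR = 15°.

Therefore, the measure of angle ∠DXR = 15°.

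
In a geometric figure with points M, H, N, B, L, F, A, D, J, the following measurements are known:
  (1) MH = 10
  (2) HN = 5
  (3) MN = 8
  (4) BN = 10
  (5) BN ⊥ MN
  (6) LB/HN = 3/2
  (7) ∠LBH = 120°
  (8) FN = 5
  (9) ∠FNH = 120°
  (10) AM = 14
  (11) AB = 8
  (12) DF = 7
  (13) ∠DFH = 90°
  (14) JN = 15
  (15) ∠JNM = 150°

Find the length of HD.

Step 1: By the law of cosines on triangle FNH: FH² = 5² + 5² − 2·5·5·cos(120°) = 75, so FH = 5·√3.
Step 2: By the law of cosines on triangle HFD: HD² = (5·√3)² + 7² − 2·5·√3·7·cos(90°) = 124, so HD = 2·√31.

Therefore, the length of HD = 2·√31.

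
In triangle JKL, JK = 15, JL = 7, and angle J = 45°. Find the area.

When two sides and the included angle are known, the area formula is (1/2)ab sin(C).
The height from one side to the opposite vertex is 7 sin(45°) = 7*sqrt(2)/2.
Area = (1/2) * 15 * 7*sqrt(2)/2 = 105*sqrt(2)/4.

105*sqrt(2)/4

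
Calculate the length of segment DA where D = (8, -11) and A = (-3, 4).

The horizontal distance is |-3 - 8| = 11 and the vertical distance is |4 - -11| = 15.
By the Pythagorean theorem, d = sqrt(11^2 + 15^2) = sqrt(346).

sqrt(346)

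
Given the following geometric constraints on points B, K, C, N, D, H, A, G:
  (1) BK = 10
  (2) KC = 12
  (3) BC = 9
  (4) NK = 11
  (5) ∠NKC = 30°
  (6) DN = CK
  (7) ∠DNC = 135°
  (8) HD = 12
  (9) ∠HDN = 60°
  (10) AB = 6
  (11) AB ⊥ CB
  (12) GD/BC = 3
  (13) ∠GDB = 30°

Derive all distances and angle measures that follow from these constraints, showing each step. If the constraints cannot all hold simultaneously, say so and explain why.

The constraints are consistent.

From the given relations:
  DN = CK = 12
  GD = 3·BC = 3·9 = 27

Step 1: From CK = 12, KN = 11, and ∠CKN = 30°, by the law of cosines:
  CN² = CK² + KN² - 2·CK·KN·cos(30°) = 144 + 121 - 228.6 = 36.37
  CN ≈ 6.03

Step 2: From CB = 9, BA = 6, and ∠CBA = 90°, by the law of cosines:
  CA² = CB² + BA² - 2·CB·BA·cos(90°) = 81 + 36 - 0 = 117
  CA = 3·√13

Step 3: From ND = 12, DH = 12, and ∠NDH = 60°, by the law of cosines:
  NH² = ND² + DH² - 2·ND·DH·cos(60°) = 144 + 144 - 144 = 144
  NH = 12

Step 4: From BC = 9, BK = 10, CK = 12, by the inverse law of cosines:
  cos(∠CBK) = (BC² + BK² - CK²) / (2·BC·BK)
  ∠CBK = 78.14°

Step 5: From KB = 10, KC = 12, BC = 9, by the inverse law of cosines:
  cos(∠BKC) = (KB² + KC² - BC²) / (2·KB·KC)
  ∠BKC = 47.22°

Step 6: From CB = 9, CK = 12, BK = 10, by the inverse law of cosines:
  cos(∠BCK) = (CB² + CK² - BK²) / (2·CB·CK)
  ∠BCK = 54.64°

Step 7: From CN = 6.03, ND = 12, and ∠CND = 135°, by the law of cosines:
  CD² = CN² + ND² - 2·CN·ND·cos(135°) = 36.37 + 144 + 102.3 = 282.7
  CD ≈ 16.81

Step 8: From CA = 3·√13, CB = 9, AB = 6, by the inverse law of cosines:
  cos(∠ACB) = (CA² + CB² - AB²) / (2·CA·CB)
  ∠ACB = 33.69°

Step 9: From CK = 12, CN = 6.03, KN = 11, by the inverse law of cosines:
  cos(∠KCN) = (CK² + CN² - KN²) / (2·CK·CN)
  ∠KCN = 65.78°

Step 10: From NC = 6.03, NK = 11, CK = 12, by the inverse law of cosines:
  cos(∠CNK) = (NC² + NK² - CK²) / (2·NC·NK)
  ∠CNK = 84.22°

Step 11: From ND = 12, NH = 12, DH = 12, by the inverse law of cosines:
  cos(∠DNH) = (ND² + NH² - DH²) / (2·ND·NH)
  ∠DNH = 60°

Step 12: From HD = 12, HN = 12, DN = 12, by the inverse law of cosines:
  cos(∠DHN) = (HD² + HN² - DN²) / (2·HD·HN)
  ∠DHN = 60°

Step 13: From AB = 6, AC = 3·√13, BC = 9, by the inverse law of cosines:
  cos(∠BAC) = (AB² + AC² - BC²) / (2·AB·AC)
  ∠BAC = 56.31°

Step 14: From CD = 16.81, CN = 6.03, DN = 12, by the inverse law of cosines:
  cos(∠DCN) = (CD² + CN² - DN²) / (2·CD·CN)
  ∠DCN = 30.31°

Step 15: From DC = 16.81, DN = 12, CN = 6.03, by the inverse law of cosines:
  cos(∠CDN) = (DC² + DN² - CN²) / (2·DC·DN)
  ∠CDN = 14.69°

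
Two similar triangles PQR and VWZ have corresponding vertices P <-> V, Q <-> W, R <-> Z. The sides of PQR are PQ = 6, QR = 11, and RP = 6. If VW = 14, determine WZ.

k = 14/6 = 7/3. WZ = 7/3 * 11 = 77/3.

77/3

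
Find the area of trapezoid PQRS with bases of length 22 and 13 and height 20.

Area = (22 + 13) * 20 / 2 = 700 / 2 = 350

350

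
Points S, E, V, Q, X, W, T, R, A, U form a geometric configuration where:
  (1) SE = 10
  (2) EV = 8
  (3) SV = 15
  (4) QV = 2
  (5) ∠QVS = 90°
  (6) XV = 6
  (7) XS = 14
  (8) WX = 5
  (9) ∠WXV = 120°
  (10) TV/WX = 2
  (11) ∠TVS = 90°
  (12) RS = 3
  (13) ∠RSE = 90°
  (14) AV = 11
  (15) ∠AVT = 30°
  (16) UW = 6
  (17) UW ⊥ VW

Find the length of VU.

Step 1: By the law of cosines on triangle VXW: VW² = 6² + 5² − 2·6·5·cos(120°) = 91, so VW = √91.
Step 2: By the law of cosines on triangle VWU: VU² = √91² + 6² − 2·√91·6·cos(90°) = 127, so VU = √127.

Therefore, the length of VU = √127.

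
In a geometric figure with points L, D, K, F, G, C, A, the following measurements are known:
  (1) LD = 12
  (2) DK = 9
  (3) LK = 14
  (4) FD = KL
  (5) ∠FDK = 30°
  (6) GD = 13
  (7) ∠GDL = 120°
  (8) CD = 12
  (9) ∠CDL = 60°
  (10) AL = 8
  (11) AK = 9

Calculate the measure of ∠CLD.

Step 1: By the law of cosines on triangle LDC: LC² = 12² + 12² − 2·12·12·cos(60°) = 144, so LC = 12.
Step 2: By the inverse law of cosines on triangle CLD: cos(∠CLD) = (12² + 12² − 12²) / (2·12·12) = 144/288 = 0.5, so ∠CLD = 60°.

Therefore, the measure of angle ∠CLD = 60°.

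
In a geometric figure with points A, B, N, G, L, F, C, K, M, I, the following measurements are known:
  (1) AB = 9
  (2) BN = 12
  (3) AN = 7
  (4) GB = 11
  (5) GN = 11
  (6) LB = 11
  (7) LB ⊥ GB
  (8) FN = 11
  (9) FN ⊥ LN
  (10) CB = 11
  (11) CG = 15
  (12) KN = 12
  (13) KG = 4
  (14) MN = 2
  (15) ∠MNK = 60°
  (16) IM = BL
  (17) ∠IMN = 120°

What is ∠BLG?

Step 1: By the law of cosines on triangle LBG: LG² = 11² + 11² − 2·11·11·cos(90°) = 242, so LG = 11·√2.
Step 2: By the inverse law of cosines on triangle BLG: cos(∠BLG) = (11² + (11·√2)² − 11²) / (2·11·11·√2) = 242/342.24 = 0.7071, so ∠BLG = 45°.

Therefore, the measure of angle ∠BLG = 45°.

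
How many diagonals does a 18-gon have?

Each of the 18 vertices connects to 15 non-adjacent vertices via diagonals.
Total connections = 18 × 15 = 270, but each diagonal is counted twice.
Number of diagonals = 270 / 2 = 135.

135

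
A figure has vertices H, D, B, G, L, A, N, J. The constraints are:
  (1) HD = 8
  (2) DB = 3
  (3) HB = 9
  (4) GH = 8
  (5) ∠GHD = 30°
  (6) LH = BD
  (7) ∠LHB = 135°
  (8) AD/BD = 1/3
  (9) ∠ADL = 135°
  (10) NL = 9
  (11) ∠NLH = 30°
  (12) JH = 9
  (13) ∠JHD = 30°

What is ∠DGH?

Step 1: By the law of cosines on triangle GHD: GD² = 8² + 8² − 2·8·8·cos(30°) = 17.15, so GD ≈ 4.14.
Step 2: By the inverse law of cosines on triangle DGH: cos(∠DGH) = (4.14² + 8² − 8²) / (2·4.14·8) = 17.15/66.26 = 0.2588, so ∠DGH = 75°.

Therefore, the measure of angle ∠DGH = 75°.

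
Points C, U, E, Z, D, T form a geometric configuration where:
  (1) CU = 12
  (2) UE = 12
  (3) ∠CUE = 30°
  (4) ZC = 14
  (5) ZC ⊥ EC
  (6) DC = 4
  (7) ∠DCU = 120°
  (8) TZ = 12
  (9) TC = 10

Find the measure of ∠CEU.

Step 1: By the law of cosines on triangle EUC: EC² = 12² + 12² − 2·12·12·cos(30°) = 38.58, so EC ≈ 6.21.
Step 2: By the inverse law of cosines on triangle CEU: cos(∠CEU) = (6.21² + 12² − 12²) / (2·6.21·12) = 38.58/149.08 = 0.2588, so ∠CEU = 75°.

Therefore, the measure of angle ∠CEU = 75°.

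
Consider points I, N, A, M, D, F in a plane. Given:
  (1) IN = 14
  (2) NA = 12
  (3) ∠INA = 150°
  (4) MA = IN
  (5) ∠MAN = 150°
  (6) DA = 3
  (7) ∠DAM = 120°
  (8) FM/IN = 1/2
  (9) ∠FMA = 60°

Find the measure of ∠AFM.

From the given relations: FM = 1/2·IN = 1/2·14 = 7; MA = IN = 14.
Step 1: By the law of cosines on triangle FMA: FA² = 7² + 14² − 2·7·14·cos(60°) = 147, so FA = 7·√3.
Step 2: By the inverse law of cosines on triangle AFM: cos(∠AFM) = ((7·√3)² + 7² − 14²) / (2·7·√3·7) = 0/169.74 = 0, so ∠AFM = 90°.

Therefore, the measure of angle ∠AFM = 90°.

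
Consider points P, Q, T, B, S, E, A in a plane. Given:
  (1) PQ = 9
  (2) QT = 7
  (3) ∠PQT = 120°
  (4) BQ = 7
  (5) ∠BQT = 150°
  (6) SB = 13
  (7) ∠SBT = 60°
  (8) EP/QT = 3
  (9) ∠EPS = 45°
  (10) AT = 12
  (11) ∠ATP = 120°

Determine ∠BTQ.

Step 1: By the law of cosines on triangle TQB: TB² = 7² + 7² − 2·7·7·cos(150°) = 182.87, so TB ≈ 13.52.
Step 2: By the inverse law of cosines on triangle BTQ: cos(∠BTQ) = (13.52² + 7² − 7²) / (2·13.52·7) = 182.87/189.32 = 0.9659, so ∠BTQ = 15°.

Therefore, the measure of angle ∠BTQ = 15°.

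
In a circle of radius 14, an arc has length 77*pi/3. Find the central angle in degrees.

θ = 360 × 77*pi/3 / (2π × 14) = 330° (rearranging arc length formula).

330°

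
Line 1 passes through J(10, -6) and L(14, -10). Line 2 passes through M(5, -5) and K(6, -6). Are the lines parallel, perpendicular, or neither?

Slope of line 1: m1 = (-10 - -6)/(14 - 10) = -4/4 = -1
Slope of line 2: m2 = (-6 - -5)/(6 - 5) = -1/1 = -1
Since m1 = m2 = -1, the lines are parallel.

Parallel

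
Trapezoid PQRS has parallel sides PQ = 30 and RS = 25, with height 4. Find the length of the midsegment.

midsegment = (30 + 25) / 2 = 55 / 2 = 55/2

55/2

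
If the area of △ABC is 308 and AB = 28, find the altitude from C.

Rearranging the area formula Area = (1/2) * base * height:
height = 2 * Area / base = 2 * 308 / 28 = 22.

22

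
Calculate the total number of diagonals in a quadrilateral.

Total line segments between 4 vertices = C(4,2) = 6.
Subtract the 4 sides: 6 - 4 = 2 diagonals.

2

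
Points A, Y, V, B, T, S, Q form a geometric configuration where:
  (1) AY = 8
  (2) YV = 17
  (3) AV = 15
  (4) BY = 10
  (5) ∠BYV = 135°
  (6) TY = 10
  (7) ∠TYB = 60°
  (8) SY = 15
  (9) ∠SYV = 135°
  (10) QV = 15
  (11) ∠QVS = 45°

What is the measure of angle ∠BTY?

Step 1: By the law of cosines on triangle TYB: TB² = 10² + 10² − 2·10·10·cos(60°) = 100, so TB = 10.
Step 2: By the inverse law of cosines on triangle BTY: cos(∠BTY) = (10² + 10² − 10²) / (2·10·10) = 100/200 = 0.5, so ∠BTY = 60°.

Therefore, the measure of angle ∠BTY = 60°.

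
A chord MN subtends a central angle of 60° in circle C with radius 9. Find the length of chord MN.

Chord = 2(9) sin(30°) = 9

9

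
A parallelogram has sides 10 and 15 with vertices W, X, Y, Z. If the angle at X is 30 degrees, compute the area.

The area of a parallelogram equals the product of two adjacent sides times the sine of the included angle.
This is because the height equals 15 * sin(30°) = 15/2.
Area = 10 * 15/2 = 75

75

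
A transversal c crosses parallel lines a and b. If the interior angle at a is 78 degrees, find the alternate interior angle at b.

Alternate interior angles formed by parallel lines and a transversal are equal.
The given angle is 78 degrees.
The alternate interior angle = 78 degrees.

78 degrees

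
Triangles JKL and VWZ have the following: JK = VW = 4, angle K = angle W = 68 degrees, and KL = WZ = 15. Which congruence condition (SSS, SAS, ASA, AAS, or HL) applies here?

The given information provides:
JK = VW = 4, angle K = angle W = 68 degrees, and KL = WZ = 15
This matches the SAS congruence theorem.
Two pairs of corresponding sides and the included angle are equal (Side-Angle-Side).

SAS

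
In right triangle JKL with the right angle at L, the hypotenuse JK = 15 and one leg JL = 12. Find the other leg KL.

KL = sqrt(15^2 - 12^2) = sqrt(81) = 9

9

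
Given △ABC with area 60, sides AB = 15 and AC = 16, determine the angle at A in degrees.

Area = (1/2) * a * b * sin(C)
sin(C) = 2 * Area / (a * b)
sin(C) = 2 * 60 / (15 * 16)
sin(C) = 1/2
C = arcsin(1/2) = 30°
Since sin(180° - C) = sin(C), the obtuse angle 150° gives the same area, so C = 30° or C = 150°.

30° or 150°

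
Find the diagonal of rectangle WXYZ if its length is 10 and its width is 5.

d = sqrt(10^2 + 5^2) = sqrt(125) = 5*sqrt(5)

5*sqrt(5)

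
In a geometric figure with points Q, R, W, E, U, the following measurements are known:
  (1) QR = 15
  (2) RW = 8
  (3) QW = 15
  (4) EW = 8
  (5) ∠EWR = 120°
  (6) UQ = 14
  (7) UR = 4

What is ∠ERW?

Step 1: By the law of cosines on triangle RWE: RE² = 8² + 8² − 2·8·8·cos(120°) = 192, so RE = 8·√3.
Step 2: By the inverse law of cosines on triangle ERW: cos(∠ERW) = ((8·√3)² + 8² − 8²) / (2·8·√3·8) = 192/221.7 = 0.866, so ∠ERW = 30°.

Therefore, the measure of angle ∠ERW = 30°.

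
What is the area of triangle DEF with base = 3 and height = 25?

A triangle's area is half the area of a rectangle with the same base and height.
Area = (1/2) * 3 * 25 = 75/2.

75/2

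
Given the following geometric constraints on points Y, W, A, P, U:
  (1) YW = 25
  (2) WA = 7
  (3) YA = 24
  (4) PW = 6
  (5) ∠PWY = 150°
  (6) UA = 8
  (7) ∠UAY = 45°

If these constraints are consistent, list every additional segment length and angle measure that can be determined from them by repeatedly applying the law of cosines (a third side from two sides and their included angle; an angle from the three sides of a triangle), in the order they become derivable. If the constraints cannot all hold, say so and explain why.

The constraints are consistent. Derivable facts, in order:
After 1 step:
- YP ≈ 30.34
- YU ≈ 19.2
- ∠AWY = 73.74°
- ∠AYW = 16.26°
- ∠WAY = 90°
After 2 steps:
- ∠AUY = 117.86°
- ∠AYU = 17.14°
- ∠PYW = 5.67°
- ∠WPY = 24.33°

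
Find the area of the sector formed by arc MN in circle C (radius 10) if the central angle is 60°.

Sector area = πr² × θ/360
= π × 10² × 1/6
= π × 100 × 1/6
= 50*pi/3

50*pi/3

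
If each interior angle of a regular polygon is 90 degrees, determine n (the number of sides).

Each interior angle of a regular n-gon is (n - 2) * 180 / n.
Setting this equal to 90:
(n - 2) * 180 / n = 90
Each exterior angle = 180 - 90 = 90 degrees.
Since exterior angles sum to 360: n = 360 / 90 = 4.

4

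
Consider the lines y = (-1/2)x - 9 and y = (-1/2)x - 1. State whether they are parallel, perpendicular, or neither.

Slope of line 1: m1 = -1/2
Slope of line 2: m2 = -1/2
m1 = m2, so the lines are parallel.

Parallel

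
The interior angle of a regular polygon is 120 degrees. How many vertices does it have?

The exterior angle is the supplement of the interior angle: 180 - 120 = 60 degrees.
Since the exterior angles of any convex polygon sum to 360 degrees, the number of sides is 360 / 60 = 6.

6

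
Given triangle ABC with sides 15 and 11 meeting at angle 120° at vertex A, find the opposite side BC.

Law of cosines: BC^2 = 15^2 + 11^2 - 2(15)(11)cos(120°) = 511, so BC = sqrt(511).

sqrt(511)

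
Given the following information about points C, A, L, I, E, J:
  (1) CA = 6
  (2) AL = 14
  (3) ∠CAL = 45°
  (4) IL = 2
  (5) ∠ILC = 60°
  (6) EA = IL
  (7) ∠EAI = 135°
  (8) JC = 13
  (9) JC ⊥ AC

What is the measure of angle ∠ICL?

Step 1: By the law of cosines on triangle LAC: LC² = 14² + 6² − 2·14·6·cos(45°) = 113.21, so LC ≈ 10.64.
Step 2: By the law of cosines on triangle CLI: CI² = 10.64² + 2² − 2·10.64·2·cos(60°) = 95.93, so CI ≈ 9.79.
Step 3: By the inverse law of cosines on triangle ICL: cos(∠ICL) = (9.79² + 10.64² − 2²) / (2·9.79·10.64) = 205.13/208.42 = 0.9842, so ∠ICL = 10.19°.

Therefore, the measure of angle ∠ICL = 10.19°.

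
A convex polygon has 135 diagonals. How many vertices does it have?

Using d = n(n - 3)/2, we solve 135 = n(n - 3)/2.
So n(n - 3) = 270.
Testing n = 18: 18 * 15 = 270 = 270. Correct.
The polygon has 18 sides.

18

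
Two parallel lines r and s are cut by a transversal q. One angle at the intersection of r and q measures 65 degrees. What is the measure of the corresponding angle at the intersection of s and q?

Corresponding angles are equal: 65 degrees.

65 degrees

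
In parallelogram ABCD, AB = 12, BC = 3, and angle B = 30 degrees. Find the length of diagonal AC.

The diagonal of a parallelogram can be found by treating two adjacent sides and the diagonal as a triangle.
Applying the law of cosines with sides 12, 3 and included angle 30°:
d^2 = 144 + 9 - 72*cos(30°) = 153 - 36*sqrt(3)
d = 3*sqrt(17 - 4*sqrt(3))

3*sqrt(17 - 4*sqrt(3))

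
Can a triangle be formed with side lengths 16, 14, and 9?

Check all three triangle inequalities:
16 + 14 = 30 > 9 ✓
16 + 9 = 25 > 14 ✓
14 + 9 = 23 > 16 ✓
All conditions hold, so these sides form a valid triangle.

Yes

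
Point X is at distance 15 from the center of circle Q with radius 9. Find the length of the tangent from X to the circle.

Let T be the point of tangency. Then QT ⊥ XT (radius ⊥ tangent).
In right triangle QTX: QX² = QT² + XT²
15² = 9² + XT²
XT² = 144, XT = 12

12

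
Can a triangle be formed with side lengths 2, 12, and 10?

The longest side is 12. The other two sides sum to 2 + 10 = 12.
Since 12 ≤ 12, the two shorter sides cannot reach around to close the triangle.

No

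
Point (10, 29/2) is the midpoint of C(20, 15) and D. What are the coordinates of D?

Using the midpoint formula: M = ((x1 + x2)/2, (y1 + y2)/2)
We know M = (10, 29/2) and C = (20, 15)
For x: 10 = (20 + x2)/2, so x2 = 2*10 - 20 = 0
For y: 29/2 = (15 + y2)/2, so y2 = 2*29/2 - 15 = 14
D = (0, 14)

(0, 14)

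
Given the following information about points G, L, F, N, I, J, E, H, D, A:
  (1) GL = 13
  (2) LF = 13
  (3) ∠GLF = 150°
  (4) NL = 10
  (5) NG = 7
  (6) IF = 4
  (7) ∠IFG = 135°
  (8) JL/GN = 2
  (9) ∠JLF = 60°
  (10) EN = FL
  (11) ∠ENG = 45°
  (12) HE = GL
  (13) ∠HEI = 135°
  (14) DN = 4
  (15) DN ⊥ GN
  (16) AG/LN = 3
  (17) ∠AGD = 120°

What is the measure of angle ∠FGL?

Step 1: By the law of cosines on triangle GLF: GF² = 13² + 13² − 2·13·13·cos(150°) = 630.72, so GF ≈ 25.11.
Step 2: By the inverse law of cosines on triangle FGL: cos(∠FGL) = (25.11² + 13² − 13²) / (2·25.11·13) = 630.72/652.97 = 0.9659, so ∠FGL = 15°.

Therefore, the measure of angle ∠FGL = 15°.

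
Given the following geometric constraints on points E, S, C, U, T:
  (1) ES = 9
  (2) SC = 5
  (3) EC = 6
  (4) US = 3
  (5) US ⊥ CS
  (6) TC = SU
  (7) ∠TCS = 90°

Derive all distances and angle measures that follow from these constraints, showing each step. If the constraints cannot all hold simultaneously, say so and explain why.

The constraints are consistent.

From the given relations:
  TC = SU = 3

Step 1: From SC = 5, CT = 3, and ∠SCT = 90°, by the law of cosines:
  ST² = SC² + CT² - 2·SC·CT·cos(90°) = 25 + 9 - 0 = 34
  ST = √34

Step 2: From CS = 5, SU = 3, and ∠CSU = 90°, by the law of cosines:
  CU² = CS² + SU² - 2·CS·SU·cos(90°) = 25 + 9 - 0 = 34
  CU = √34

Step 3: From EC = 6, ES = 9, CS = 5, by the inverse law of cosines:
  cos(∠CES) = (EC² + ES² - CS²) / (2·EC·ES)
  ∠CES = 31.59°

Step 4: From SC = 5, SE = 9, CE = 6, by the inverse law of cosines:
  cos(∠CSE) = (SC² + SE² - CE²) / (2·SC·SE)
  ∠CSE = 38.94°

Step 5: From CE = 6, CS = 5, ES = 9, by the inverse law of cosines:
  cos(∠ECS) = (CE² + CS² - ES²) / (2·CE·CS)
  ∠ECS = 109.47°

Step 6: From SC = 5, ST = √34, CT = 3, by the inverse law of cosines:
  cos(∠CST) = (SC² + ST² - CT²) / (2·SC·ST)
  ∠CST = 30.96°

Step 7: From CS = 5, CU = √34, SU = 3, by the inverse law of cosines:
  cos(∠SCU) = (CS² + CU² - SU²) / (2·CS·CU)
  ∠SCU = 30.96°

Step 8: From UC = √34, US = 3, CS = 5, by the inverse law of cosines:
  cos(∠CUS) = (UC² + US² - CS²) / (2·UC·US)
  ∠CUS = 59.04°

Step 9: From TC = 3, TS = √34, CS = 5, by the inverse law of cosines:
  cos(∠CTS) = (TC² + TS² - CS²) / (2·TC·TS)
  ∠CTS = 59.04°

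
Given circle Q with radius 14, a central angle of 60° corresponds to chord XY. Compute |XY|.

Drop a perpendicular from the center to the chord, bisecting both the chord and the central angle.
Each half-chord = r sin(θ/2) = 14 sin(30°).
The full chord = 2 × 14 × sin(30°) = 14.

14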